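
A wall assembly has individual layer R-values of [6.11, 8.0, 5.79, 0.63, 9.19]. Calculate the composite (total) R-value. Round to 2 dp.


R_total = 6.11 + 8.0 + 5.79 + 0.63 + 9.19 = 29.72

29.72


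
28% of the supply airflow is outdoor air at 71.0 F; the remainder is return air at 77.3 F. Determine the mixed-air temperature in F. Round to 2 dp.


T_mix = 0.28*71.0 + 0.72*77.3 = 75.54 F

75.54 F


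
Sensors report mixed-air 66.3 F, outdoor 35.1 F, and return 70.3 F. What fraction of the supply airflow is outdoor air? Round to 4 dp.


frac = (66.3 - 70.3) / (35.1 - 70.3) = 0.1136

0.1136


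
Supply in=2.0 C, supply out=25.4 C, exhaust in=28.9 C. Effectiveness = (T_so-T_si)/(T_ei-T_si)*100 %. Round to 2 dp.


eff = (25.4-2.0)/(28.9-2.0)*100 = 86.99 %

86.99 %


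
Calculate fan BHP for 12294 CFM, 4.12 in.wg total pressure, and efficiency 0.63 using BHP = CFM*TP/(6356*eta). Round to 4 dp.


BHP = 12294 * 4.12 / (6356 * 0.63) = 12.6493 hp

12.6493 hp


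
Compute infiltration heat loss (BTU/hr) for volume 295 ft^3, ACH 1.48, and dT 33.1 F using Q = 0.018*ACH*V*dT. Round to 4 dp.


Q = 0.018 * 1.48 * 295 * 33.1 = 260.1263 BTU/hr

260.1263 BTU/hr


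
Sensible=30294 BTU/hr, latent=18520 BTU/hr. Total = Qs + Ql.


Qt = 30294 + 18520 = 48814 BTU/hr

48814 BTU/hr


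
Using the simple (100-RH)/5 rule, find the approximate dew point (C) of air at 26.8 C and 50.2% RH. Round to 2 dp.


Td = 26.8 - (100-50.2)/5 = 16.84 C

16.84 C


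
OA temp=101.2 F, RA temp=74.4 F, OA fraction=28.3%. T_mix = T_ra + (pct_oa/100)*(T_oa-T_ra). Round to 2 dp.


T_mix = 74.4 + (28.3/100)*(101.2-74.4) = 81.98 F

81.98 F


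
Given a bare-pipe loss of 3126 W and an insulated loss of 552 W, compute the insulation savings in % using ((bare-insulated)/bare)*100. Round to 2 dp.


Savings = ((3126-552)/3126)*100 = 82.34 %

82.34 %


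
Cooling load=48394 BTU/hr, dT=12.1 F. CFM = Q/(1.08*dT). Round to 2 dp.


CFM = 48394 / (1.08 * 12.1) = 3703.24

3703.24 CFM


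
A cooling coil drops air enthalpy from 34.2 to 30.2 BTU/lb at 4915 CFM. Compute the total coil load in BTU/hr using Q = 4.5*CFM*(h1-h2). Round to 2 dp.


Q = 4.5 * 4915 * (34.2 - 30.2) = 88470.00 BTU/hr

88470.00 BTU/hr


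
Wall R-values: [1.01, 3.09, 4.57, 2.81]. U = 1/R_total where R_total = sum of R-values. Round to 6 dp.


R_total = 1.01 + 3.09 + 4.57 + 2.81 = 11.48
U = 1/11.48 = 0.087108

0.087108


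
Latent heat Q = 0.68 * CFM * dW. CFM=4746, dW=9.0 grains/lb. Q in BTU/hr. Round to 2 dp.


Q = 0.68 * 4746 * 9.0 = 29045.52 BTU/hr

29045.52 BTU/hr


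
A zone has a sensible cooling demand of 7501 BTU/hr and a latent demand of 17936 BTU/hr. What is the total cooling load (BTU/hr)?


Qt = 7501 + 17936 = 25437 BTU/hr

25437 BTU/hr


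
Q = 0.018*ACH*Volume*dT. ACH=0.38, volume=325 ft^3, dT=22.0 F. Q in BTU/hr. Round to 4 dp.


Q = 0.018 * 0.38 * 325 * 22.0 = 48.9060 BTU/hr

48.9060 BTU/hr


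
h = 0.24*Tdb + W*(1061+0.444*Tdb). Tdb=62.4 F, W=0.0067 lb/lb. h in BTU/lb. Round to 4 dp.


h = 0.24*62.4 + 0.0067*(1061+0.444*62.4) = 22.2703 BTU/lb

22.2703 BTU/lb


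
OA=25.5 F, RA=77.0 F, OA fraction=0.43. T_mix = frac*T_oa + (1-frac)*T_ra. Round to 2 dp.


T_mix = 0.43*25.5 + 0.57*77.0 = 54.86 F

54.86 F


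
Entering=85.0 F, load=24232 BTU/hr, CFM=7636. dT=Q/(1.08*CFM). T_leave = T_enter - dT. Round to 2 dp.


dT = 24232/(1.08*7636) = 2.9383
T_leave = 85.0 - 2.9383 = 82.06 F

82.06 F


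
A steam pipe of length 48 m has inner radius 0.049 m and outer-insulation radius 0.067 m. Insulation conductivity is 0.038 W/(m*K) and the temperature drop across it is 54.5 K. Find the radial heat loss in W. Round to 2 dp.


Q = 2*pi*0.038*48*54.5/ln(0.067/0.049) = 1996.34 W

1996.34 W


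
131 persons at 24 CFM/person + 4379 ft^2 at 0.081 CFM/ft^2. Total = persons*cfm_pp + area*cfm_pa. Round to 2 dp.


Total = 131*24 + 4379*0.081 = 3498.70 CFM

3498.70 CFM


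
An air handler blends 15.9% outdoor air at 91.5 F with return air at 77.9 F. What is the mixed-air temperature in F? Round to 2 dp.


T_mix = 77.9 + (15.9/100)*(91.5-77.9) = 80.06 F

80.06 F


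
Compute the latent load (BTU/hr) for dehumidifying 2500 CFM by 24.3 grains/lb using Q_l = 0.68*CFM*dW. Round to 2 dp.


Q = 0.68 * 2500 * 24.3 = 41310.00 BTU/hr

41310.00 BTU/hr


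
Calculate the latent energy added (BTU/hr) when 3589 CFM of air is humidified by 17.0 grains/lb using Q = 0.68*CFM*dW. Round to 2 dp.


Q = 0.68 * 3589 * 17.0 = 41488.84 BTU/hr

41488.84 BTU/hr


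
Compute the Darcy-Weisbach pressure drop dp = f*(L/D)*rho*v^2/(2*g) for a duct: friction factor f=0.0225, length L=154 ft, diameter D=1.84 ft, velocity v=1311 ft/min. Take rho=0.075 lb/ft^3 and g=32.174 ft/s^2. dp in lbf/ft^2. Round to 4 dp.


v_fps = 1311/60 = 21.85 ft/s
dp = 0.0225*(154/1.84)*0.075*21.85^2/(2*32.174) = 1.0479 lbf/ft^2

1.0479 lbf/ft^2


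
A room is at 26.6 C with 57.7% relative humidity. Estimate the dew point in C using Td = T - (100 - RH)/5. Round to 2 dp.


Td = 26.6 - (100-57.7)/5 = 18.14 C

18.14 C


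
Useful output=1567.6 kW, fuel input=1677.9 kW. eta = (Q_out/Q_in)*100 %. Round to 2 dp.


eta = (1567.6/1677.9)*100 = 93.43 %

93.43 %


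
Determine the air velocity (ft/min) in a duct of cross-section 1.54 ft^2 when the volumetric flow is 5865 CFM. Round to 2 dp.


V = 5865 / 1.54 = 3808.44 ft/min

3808.44 ft/min


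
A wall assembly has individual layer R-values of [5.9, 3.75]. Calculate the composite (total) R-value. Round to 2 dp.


R_total = 5.9 + 3.75 = 9.65

9.65


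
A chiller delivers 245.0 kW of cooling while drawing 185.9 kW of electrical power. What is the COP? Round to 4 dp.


COP = 245.0 / 185.9 = 1.3179

1.3179


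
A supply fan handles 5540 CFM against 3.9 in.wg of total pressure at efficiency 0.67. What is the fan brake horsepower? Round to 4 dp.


BHP = 5540 * 3.9 / (6356 * 0.67) = 5.0736 hp

5.0736 hp


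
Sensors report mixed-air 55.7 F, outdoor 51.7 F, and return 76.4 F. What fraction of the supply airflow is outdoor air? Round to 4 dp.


frac = (55.7 - 76.4) / (51.7 - 76.4) = 0.8381

0.8381


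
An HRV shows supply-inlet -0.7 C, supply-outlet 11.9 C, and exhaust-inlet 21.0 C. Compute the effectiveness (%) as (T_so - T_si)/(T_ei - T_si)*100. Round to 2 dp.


eff = (11.9-(-0.7))/(21.0-(-0.7))*100 = 58.06 %

58.06 %


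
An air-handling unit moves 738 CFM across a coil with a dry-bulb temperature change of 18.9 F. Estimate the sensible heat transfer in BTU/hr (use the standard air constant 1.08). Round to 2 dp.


Q = 1.08 * 738 * 18.9 = 15064.06 BTU/hr

15064.06 BTU/hr


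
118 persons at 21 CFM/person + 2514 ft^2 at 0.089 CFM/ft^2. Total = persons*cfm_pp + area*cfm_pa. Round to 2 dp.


Total = 118*21 + 2514*0.089 = 2701.75 CFM

2701.75 CFM


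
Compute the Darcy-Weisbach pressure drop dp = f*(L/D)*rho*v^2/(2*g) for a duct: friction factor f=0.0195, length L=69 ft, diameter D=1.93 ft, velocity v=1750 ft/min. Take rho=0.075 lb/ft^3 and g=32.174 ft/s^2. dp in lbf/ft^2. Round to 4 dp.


v_fps = 1750/60 = 29.1667 ft/s
dp = 0.0195*(69/1.93)*0.075*29.1667^2/(2*32.174) = 0.6912 lbf/ft^2

0.6912 lbf/ft^2


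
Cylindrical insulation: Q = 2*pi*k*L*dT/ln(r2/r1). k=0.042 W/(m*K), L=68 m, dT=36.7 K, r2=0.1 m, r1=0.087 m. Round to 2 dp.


Q = 2*pi*0.042*68*36.7/ln(0.1/0.087) = 4729.02 W

4729.02 W


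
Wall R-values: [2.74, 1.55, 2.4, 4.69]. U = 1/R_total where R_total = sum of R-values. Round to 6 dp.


R_total = 2.74 + 1.55 + 2.4 + 4.69 = 11.38
U = 1/11.38 = 0.087873

0.087873


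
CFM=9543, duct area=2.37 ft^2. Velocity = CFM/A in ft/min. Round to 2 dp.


V = 9543 / 2.37 = 4026.58 ft/min

4026.58 ft/min


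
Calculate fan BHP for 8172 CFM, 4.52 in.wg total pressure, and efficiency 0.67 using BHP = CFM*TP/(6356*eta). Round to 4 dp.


BHP = 8172 * 4.52 / (6356 * 0.67) = 8.6738 hp

8.6738 hp


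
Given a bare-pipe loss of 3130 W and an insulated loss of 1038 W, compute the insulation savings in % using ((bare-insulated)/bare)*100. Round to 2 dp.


Savings = ((3130-1038)/3130)*100 = 66.84 %

66.84 %


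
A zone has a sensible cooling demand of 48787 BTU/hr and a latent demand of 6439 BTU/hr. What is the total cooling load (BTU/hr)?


Qt = 48787 + 6439 = 55226 BTU/hr

55226 BTU/hr


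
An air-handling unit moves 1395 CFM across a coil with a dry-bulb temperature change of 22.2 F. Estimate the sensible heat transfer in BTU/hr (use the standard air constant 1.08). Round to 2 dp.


Q = 1.08 * 1395 * 22.2 = 33446.52 BTU/hr

33446.52 BTU/hr


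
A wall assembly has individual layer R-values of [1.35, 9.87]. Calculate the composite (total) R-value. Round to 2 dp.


R_total = 1.35 + 9.87 = 11.22

11.22


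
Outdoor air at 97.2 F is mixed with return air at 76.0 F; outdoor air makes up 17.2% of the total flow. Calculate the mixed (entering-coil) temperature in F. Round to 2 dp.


T_mix = 76.0 + (17.2/100)*(97.2-76.0) = 79.65 F

79.65 F


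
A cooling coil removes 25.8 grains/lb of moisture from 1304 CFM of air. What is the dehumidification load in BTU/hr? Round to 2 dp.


Q = 0.68 * 1304 * 25.8 = 22877.38 BTU/hr

22877.38 BTU/hr


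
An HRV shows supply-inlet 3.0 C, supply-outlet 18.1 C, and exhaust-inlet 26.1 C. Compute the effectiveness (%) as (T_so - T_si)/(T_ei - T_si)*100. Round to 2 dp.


eff = (18.1-3.0)/(26.1-3.0)*100 = 65.37 %

65.37 %


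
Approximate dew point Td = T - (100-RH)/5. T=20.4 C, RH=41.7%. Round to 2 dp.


Td = 20.4 - (100-41.7)/5 = 8.74 C

8.74 C


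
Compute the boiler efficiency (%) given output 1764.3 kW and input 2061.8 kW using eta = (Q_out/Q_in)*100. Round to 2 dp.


eta = (1764.3/2061.8)*100 = 85.57 %

85.57 %


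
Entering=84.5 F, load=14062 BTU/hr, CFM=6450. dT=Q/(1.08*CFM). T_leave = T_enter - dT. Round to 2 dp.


dT = 14062/(1.08*6450) = 2.0187
T_leave = 84.5 - 2.0187 = 82.48 F

82.48 F


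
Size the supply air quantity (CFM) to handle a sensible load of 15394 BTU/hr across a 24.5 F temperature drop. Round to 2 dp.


CFM = 15394 / (1.08 * 24.5) = 581.78

581.78 CFM


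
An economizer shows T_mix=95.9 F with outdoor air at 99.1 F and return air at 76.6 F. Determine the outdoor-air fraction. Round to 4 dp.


frac = (95.9 - 76.6) / (99.1 - 76.6) = 0.8578

0.8578


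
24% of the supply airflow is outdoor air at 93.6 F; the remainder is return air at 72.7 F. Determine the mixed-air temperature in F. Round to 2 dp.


T_mix = 0.24*93.6 + 0.76*72.7 = 77.72 F

77.72 F


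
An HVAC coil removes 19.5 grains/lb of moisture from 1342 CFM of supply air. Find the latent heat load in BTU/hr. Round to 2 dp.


Q = 0.68 * 1342 * 19.5 = 17794.92 BTU/hr

17794.92 BTU/hr


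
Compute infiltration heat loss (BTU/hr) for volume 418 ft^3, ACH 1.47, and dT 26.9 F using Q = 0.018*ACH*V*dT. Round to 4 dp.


Q = 0.018 * 1.47 * 418 * 26.9 = 297.5215 BTU/hr

297.5215 BTU/hr


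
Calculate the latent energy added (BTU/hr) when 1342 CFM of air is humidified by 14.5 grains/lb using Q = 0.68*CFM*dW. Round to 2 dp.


Q = 0.68 * 1342 * 14.5 = 13232.12 BTU/hr

13232.12 BTU/hr


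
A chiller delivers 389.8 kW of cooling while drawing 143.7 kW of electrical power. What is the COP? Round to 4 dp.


COP = 389.8 / 143.7 = 2.7126

2.7126


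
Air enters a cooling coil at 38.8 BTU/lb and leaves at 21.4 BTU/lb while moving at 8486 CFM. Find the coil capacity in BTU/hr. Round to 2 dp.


Q = 4.5 * 8486 * (38.8 - 21.4) = 664453.80 BTU/hr

664453.80 BTU/hr


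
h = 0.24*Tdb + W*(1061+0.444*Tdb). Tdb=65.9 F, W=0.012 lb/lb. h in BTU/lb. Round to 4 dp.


h = 0.24*65.9 + 0.012*(1061+0.444*65.9) = 28.8991 BTU/lb

28.8991 BTU/lb


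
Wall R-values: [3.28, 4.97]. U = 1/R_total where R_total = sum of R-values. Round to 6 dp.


R_total = 3.28 + 4.97 = 8.25
U = 1/8.25 = 0.121212

0.121212


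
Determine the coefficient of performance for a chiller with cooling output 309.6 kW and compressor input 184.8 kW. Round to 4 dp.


COP = 309.6 / 184.8 = 1.6753

1.6753


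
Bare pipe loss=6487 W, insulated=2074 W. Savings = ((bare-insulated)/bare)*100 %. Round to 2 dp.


Savings = ((6487-2074)/6487)*100 = 68.03 %

68.03 %


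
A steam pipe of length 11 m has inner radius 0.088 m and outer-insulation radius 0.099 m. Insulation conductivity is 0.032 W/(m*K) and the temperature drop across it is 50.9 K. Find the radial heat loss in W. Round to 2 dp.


Q = 2*pi*0.032*11*50.9/ln(0.099/0.088) = 955.78 W

955.78 W


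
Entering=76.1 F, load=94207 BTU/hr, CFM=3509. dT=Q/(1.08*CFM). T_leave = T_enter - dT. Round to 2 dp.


dT = 94207/(1.08*3509) = 24.8586
T_leave = 76.1 - 24.8586 = 51.24 F

51.24 F


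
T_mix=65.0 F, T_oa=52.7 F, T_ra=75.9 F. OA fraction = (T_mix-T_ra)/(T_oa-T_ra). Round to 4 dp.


frac = (65.0 - 75.9) / (52.7 - 75.9) = 0.4698

0.4698


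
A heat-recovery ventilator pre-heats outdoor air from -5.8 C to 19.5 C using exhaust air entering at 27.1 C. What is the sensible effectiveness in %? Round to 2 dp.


eff = (19.5-(-5.8))/(27.1-(-5.8))*100 = 76.90 %

76.90 %


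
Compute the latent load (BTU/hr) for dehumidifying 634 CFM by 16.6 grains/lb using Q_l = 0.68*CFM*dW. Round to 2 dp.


Q = 0.68 * 634 * 16.6 = 7156.59 BTU/hr

7156.59 BTU/hr


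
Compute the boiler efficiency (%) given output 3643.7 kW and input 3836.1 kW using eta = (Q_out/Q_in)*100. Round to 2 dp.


eta = (3643.7/3836.1)*100 = 94.98 %

94.98 %


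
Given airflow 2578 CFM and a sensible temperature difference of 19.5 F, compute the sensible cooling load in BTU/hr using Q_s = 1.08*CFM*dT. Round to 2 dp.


Q = 1.08 * 2578 * 19.5 = 54292.68 BTU/hr

54292.68 BTU/hr


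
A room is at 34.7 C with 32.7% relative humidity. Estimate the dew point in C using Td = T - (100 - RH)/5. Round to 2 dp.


Td = 34.7 - (100-32.7)/5 = 21.24 C

21.24 C


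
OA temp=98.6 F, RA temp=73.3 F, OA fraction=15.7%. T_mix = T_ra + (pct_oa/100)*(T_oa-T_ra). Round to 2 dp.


T_mix = 73.3 + (15.7/100)*(98.6-73.3) = 77.27 F

77.27 F


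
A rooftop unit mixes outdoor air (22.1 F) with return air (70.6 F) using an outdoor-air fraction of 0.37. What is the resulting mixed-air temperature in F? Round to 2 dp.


T_mix = 0.37*22.1 + 0.63*70.6 = 52.66 F

52.66 F


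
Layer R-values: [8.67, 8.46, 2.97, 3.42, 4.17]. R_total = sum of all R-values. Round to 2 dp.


R_total = 8.67 + 8.46 + 2.97 + 3.42 + 4.17 = 27.69

27.69


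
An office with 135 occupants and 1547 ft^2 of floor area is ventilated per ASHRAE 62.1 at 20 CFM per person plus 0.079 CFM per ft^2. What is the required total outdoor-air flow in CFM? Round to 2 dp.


Total = 135*20 + 1547*0.079 = 2822.21 CFM

2822.21 CFM


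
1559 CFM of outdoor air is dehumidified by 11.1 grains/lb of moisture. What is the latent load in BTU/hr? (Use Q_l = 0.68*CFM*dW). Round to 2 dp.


Q = 0.68 * 1559 * 11.1 = 11767.33 BTU/hr

11767.33 BTU/hr


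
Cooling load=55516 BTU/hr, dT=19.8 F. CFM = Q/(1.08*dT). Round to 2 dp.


CFM = 55516 / (1.08 * 19.8) = 2596.15

2596.15 CFM


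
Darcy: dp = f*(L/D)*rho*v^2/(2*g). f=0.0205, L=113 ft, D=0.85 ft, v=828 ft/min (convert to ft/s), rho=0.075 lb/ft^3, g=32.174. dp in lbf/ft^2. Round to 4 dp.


v_fps = 828/60 = 13.8 ft/s
dp = 0.0205*(113/0.85)*0.075*13.8^2/(2*32.174) = 0.6049 lbf/ft^2

0.6049 lbf/ft^2


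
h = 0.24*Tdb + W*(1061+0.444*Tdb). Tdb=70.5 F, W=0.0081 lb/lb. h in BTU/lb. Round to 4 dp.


h = 0.24*70.5 + 0.0081*(1061+0.444*70.5) = 25.7676 BTU/lb

25.7676 BTU/lb


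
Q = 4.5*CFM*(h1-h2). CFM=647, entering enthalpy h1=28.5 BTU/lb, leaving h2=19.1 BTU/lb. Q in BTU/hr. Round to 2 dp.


Q = 4.5 * 647 * (28.5 - 19.1) = 27368.10 BTU/hr

27368.10 BTU/hr


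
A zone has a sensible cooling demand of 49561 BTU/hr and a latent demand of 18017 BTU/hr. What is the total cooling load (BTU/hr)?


Qt = 49561 + 18017 = 67578 BTU/hr

67578 BTU/hr


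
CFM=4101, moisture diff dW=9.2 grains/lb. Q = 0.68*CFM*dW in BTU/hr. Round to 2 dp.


Q = 0.68 * 4101 * 9.2 = 25655.86 BTU/hr

25655.86 BTU/hr


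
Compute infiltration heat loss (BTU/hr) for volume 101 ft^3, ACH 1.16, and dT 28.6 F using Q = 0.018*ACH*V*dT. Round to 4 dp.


Q = 0.018 * 1.16 * 101 * 28.6 = 60.3140 BTU/hr

60.3140 BTU/hr


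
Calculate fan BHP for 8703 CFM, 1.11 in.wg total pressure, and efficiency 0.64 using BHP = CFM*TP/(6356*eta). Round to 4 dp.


BHP = 8703 * 1.11 / (6356 * 0.64) = 2.3748 hp

2.3748 hp


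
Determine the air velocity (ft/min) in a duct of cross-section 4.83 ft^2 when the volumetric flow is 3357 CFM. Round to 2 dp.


V = 3357 / 4.83 = 695.03 ft/min

695.03 ft/min


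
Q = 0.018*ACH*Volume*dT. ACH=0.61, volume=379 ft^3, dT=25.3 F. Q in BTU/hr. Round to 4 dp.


Q = 0.018 * 0.61 * 379 * 25.3 = 105.2839 BTU/hr

105.2839 BTU/hr


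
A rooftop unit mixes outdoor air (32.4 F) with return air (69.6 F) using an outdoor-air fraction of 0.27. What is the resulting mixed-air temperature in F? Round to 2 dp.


T_mix = 0.27*32.4 + 0.73*69.6 = 59.56 F

59.56 F


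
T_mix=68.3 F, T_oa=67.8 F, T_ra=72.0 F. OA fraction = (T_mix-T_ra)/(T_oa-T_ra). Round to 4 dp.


frac = (68.3 - 72.0) / (67.8 - 72.0) = 0.8810

0.8810


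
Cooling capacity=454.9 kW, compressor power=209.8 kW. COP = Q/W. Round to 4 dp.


COP = 454.9 / 209.8 = 2.1683

2.1683


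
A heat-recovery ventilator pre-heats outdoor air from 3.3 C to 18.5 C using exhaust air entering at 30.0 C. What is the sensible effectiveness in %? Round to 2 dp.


eff = (18.5-3.3)/(30.0-3.3)*100 = 56.93 %

56.93 %


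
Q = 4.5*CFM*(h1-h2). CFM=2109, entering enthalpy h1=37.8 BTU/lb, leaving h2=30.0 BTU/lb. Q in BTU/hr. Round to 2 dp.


Q = 4.5 * 2109 * (37.8 - 30.0) = 74025.90 BTU/hr

74025.90 BTU/hr


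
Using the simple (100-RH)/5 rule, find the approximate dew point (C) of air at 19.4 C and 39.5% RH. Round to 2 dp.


Td = 19.4 - (100-39.5)/5 = 7.30 C

7.30 C


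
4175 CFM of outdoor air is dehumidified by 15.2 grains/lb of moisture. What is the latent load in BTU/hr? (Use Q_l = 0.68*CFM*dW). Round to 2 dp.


Q = 0.68 * 4175 * 15.2 = 43152.80 BTU/hr

43152.80 BTU/hr


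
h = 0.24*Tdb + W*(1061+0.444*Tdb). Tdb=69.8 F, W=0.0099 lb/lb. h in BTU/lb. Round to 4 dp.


h = 0.24*69.8 + 0.0099*(1061+0.444*69.8) = 27.5627 BTU/lb

27.5627 BTU/lb


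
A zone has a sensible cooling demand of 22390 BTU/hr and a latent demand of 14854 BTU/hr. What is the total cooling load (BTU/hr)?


Qt = 22390 + 14854 = 37244 BTU/hr

37244 BTU/hr


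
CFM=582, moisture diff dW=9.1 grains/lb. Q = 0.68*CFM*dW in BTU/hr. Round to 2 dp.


Q = 0.68 * 582 * 9.1 = 3601.42 BTU/hr

3601.42 BTU/hr


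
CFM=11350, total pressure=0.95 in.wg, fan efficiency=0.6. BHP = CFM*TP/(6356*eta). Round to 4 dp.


BHP = 11350 * 0.95 / (6356 * 0.6) = 2.8274 hp

2.8274 hp


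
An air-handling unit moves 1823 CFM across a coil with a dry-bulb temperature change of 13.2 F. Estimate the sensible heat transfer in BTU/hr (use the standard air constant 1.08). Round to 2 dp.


Q = 1.08 * 1823 * 13.2 = 25988.69 BTU/hr

25988.69 BTU/hr


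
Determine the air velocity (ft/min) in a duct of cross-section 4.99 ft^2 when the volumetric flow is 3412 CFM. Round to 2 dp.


V = 3412 / 4.99 = 683.77 ft/min

683.77 ft/min


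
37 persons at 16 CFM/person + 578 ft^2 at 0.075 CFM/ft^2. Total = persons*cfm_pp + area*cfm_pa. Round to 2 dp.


Total = 37*16 + 578*0.075 = 635.35 CFM

635.35 CFM


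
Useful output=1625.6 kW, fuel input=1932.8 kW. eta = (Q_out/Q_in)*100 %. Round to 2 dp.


eta = (1625.6/1932.8)*100 = 84.11 %

84.11 %


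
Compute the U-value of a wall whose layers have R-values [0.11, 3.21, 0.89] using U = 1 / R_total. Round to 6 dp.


R_total = 0.11 + 3.21 + 0.89 = 4.21
U = 1/4.21 = 0.237530

0.237530


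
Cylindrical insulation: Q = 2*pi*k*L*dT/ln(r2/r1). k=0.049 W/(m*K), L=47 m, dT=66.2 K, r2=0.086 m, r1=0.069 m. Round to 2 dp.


Q = 2*pi*0.049*47*66.2/ln(0.086/0.069) = 4349.45 W

4349.45 W


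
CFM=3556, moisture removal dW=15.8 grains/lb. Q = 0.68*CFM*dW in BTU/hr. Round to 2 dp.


Q = 0.68 * 3556 * 15.8 = 38205.66 BTU/hr

38205.66 BTU/hr


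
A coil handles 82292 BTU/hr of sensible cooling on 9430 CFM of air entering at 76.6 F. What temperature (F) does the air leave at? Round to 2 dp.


dT = 82292/(1.08*9430) = 8.0802
T_leave = 76.6 - 8.0802 = 68.52 F

68.52 F


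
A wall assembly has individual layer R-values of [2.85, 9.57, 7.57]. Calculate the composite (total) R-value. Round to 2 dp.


R_total = 2.85 + 9.57 + 7.57 = 19.99

19.99


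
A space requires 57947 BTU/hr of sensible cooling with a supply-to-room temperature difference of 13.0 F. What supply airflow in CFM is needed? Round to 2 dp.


CFM = 57947 / (1.08 * 13.0) = 4127.28

4127.28 CFM


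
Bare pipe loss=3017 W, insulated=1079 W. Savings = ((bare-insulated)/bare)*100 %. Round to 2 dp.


Savings = ((3017-1079)/3017)*100 = 64.24 %

64.24 %


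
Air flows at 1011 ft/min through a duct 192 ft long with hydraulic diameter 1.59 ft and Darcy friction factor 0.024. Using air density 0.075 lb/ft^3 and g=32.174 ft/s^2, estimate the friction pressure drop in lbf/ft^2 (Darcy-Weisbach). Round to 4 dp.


v_fps = 1011/60 = 16.85 ft/s
dp = 0.024*(192/1.59)*0.075*16.85^2/(2*32.174) = 0.9591 lbf/ft^2

0.9591 lbf/ft^2


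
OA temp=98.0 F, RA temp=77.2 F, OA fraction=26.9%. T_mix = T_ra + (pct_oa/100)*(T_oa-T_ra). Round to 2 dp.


T_mix = 77.2 + (26.9/100)*(98.0-77.2) = 82.80 F

82.80 F


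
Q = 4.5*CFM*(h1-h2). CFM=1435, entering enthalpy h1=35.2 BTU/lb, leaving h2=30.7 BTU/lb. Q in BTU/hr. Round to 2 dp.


Q = 4.5 * 1435 * (35.2 - 30.7) = 29058.75 BTU/hr

29058.75 BTU/hr


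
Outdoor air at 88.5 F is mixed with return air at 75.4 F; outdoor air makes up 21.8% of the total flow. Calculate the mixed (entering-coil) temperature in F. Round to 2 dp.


T_mix = 75.4 + (21.8/100)*(88.5-75.4) = 78.26 F

78.26 F


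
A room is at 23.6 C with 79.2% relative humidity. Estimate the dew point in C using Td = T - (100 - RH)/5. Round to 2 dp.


Td = 23.6 - (100-79.2)/5 = 19.44 C

19.44 C


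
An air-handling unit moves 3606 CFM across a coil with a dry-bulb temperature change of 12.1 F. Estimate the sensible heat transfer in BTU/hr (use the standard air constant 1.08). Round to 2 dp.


Q = 1.08 * 3606 * 12.1 = 47123.21 BTU/hr

47123.21 BTU/hr


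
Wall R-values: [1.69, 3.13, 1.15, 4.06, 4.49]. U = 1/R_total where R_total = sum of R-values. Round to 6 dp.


R_total = 1.69 + 3.13 + 1.15 + 4.06 + 4.49 = 14.52
U = 1/14.52 = 0.068871

0.068871


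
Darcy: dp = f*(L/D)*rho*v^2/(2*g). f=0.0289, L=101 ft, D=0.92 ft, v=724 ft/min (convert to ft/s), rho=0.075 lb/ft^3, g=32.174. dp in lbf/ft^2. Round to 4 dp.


v_fps = 724/60 = 12.0667 ft/s
dp = 0.0289*(101/0.92)*0.075*12.0667^2/(2*32.174) = 0.5384 lbf/ft^2

0.5384 lbf/ft^2


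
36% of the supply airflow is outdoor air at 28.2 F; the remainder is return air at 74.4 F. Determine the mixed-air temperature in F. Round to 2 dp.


T_mix = 0.36*28.2 + 0.64*74.4 = 57.77 F

57.77 F


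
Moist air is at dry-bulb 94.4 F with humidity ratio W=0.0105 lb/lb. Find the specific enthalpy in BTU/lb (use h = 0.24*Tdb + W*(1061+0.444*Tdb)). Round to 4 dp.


h = 0.24*94.4 + 0.0105*(1061+0.444*94.4) = 34.2366 BTU/lb

34.2366 BTU/lb


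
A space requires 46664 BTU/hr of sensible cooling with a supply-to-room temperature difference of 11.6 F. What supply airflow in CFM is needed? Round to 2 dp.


CFM = 46664 / (1.08 * 11.6) = 3724.78

3724.78 CFM


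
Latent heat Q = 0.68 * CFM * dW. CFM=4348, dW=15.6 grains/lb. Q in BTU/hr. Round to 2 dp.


Q = 0.68 * 4348 * 15.6 = 46123.58 BTU/hr

46123.58 BTU/hr


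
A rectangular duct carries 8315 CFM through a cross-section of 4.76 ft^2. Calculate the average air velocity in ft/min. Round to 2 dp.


V = 8315 / 4.76 = 1746.85 ft/min

1746.85 ft/min


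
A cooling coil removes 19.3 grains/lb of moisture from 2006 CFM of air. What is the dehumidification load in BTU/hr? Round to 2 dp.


Q = 0.68 * 2006 * 19.3 = 26326.74 BTU/hr

26326.74 BTU/hr


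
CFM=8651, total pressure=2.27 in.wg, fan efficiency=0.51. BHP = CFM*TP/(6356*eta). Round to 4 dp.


BHP = 8651 * 2.27 / (6356 * 0.51) = 6.0581 hp

6.0581 hp


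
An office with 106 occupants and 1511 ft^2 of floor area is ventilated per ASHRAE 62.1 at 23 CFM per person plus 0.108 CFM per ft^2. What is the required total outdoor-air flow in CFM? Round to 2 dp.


Total = 106*23 + 1511*0.108 = 2601.19 CFM

2601.19 CFM


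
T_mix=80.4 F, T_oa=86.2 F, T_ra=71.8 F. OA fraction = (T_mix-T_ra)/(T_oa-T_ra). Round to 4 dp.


frac = (80.4 - 71.8) / (86.2 - 71.8) = 0.5972

0.5972


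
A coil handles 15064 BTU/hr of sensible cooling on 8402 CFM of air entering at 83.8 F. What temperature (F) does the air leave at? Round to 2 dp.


dT = 15064/(1.08*8402) = 1.6601
T_leave = 83.8 - 1.6601 = 82.14 F

82.14 F


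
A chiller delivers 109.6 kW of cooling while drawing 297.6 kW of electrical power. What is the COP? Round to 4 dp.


COP = 109.6 / 297.6 = 0.3683

0.3683


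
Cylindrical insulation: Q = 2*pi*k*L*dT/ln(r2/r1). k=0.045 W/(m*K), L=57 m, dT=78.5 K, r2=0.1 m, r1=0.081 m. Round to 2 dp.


Q = 2*pi*0.045*57*78.5/ln(0.1/0.081) = 6003.84 W

6003.84 W


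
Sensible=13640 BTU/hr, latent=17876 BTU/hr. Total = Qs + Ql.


Qt = 13640 + 17876 = 31516 BTU/hr

31516 BTU/hr


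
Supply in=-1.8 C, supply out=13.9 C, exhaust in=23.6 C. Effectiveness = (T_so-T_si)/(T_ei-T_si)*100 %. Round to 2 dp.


eff = (13.9-(-1.8))/(23.6-(-1.8))*100 = 61.81 %

61.81 %


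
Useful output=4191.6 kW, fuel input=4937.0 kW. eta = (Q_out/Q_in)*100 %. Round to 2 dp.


eta = (4191.6/4937.0)*100 = 84.90 %

84.90 %


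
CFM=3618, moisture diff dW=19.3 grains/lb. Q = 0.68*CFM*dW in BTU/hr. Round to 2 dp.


Q = 0.68 * 3618 * 19.3 = 47482.63 BTU/hr

47482.63 BTU/hr


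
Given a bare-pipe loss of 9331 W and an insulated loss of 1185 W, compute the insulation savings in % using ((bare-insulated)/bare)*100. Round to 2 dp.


Savings = ((9331-1185)/9331)*100 = 87.30 %

87.30 %


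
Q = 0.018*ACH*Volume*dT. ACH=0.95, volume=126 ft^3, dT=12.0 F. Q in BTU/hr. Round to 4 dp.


Q = 0.018 * 0.95 * 126 * 12.0 = 25.8552 BTU/hr

25.8552 BTU/hr


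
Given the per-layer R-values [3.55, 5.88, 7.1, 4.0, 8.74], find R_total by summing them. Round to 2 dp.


R_total = 3.55 + 5.88 + 7.1 + 4.0 + 8.74 = 29.27

29.27


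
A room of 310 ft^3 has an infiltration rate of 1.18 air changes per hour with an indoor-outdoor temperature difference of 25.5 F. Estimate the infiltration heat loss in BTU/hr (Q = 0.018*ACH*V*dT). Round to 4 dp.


Q = 0.018 * 1.18 * 310 * 25.5 = 167.9022 BTU/hr

167.9022 BTU/hr


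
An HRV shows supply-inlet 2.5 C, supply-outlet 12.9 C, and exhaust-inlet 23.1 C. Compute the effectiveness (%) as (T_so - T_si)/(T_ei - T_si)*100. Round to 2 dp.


eff = (12.9-2.5)/(23.1-2.5)*100 = 50.49 %

50.49 %


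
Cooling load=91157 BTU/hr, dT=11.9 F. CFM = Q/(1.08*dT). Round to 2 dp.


CFM = 91157 / (1.08 * 11.9) = 7092.83

7092.83 CFM


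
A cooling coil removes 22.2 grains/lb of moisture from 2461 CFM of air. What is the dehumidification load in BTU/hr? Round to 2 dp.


Q = 0.68 * 2461 * 22.2 = 37151.26 BTU/hr

37151.26 BTU/hr


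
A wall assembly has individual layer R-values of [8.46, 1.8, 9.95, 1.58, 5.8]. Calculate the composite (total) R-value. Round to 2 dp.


R_total = 8.46 + 1.8 + 9.95 + 1.58 + 5.8 = 27.59

27.59


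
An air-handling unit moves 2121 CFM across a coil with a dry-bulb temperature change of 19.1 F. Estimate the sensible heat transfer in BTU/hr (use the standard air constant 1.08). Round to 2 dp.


Q = 1.08 * 2121 * 19.1 = 43751.99 BTU/hr

43751.99 BTU/hr


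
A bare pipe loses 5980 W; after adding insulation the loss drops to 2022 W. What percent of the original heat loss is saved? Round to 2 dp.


Savings = ((5980-2022)/5980)*100 = 66.19 %

66.19 %


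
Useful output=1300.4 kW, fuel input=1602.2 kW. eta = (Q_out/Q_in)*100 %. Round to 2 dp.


eta = (1300.4/1602.2)*100 = 81.16 %

81.16 %


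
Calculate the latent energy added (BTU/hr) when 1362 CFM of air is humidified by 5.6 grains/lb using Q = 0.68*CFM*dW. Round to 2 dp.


Q = 0.68 * 1362 * 5.6 = 5186.50 BTU/hr

5186.50 BTU/hr


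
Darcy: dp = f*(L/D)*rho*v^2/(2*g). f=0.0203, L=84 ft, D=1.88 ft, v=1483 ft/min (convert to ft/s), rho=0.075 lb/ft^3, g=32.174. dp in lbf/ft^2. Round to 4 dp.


v_fps = 1483/60 = 24.7167 ft/s
dp = 0.0203*(84/1.88)*0.075*24.7167^2/(2*32.174) = 0.6458 lbf/ft^2

0.6458 lbf/ft^2


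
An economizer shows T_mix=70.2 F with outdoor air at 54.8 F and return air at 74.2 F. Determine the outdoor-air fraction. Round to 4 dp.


frac = (70.2 - 74.2) / (54.8 - 74.2) = 0.2062

0.2062


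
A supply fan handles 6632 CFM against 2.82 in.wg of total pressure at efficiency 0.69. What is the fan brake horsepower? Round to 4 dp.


BHP = 6632 * 2.82 / (6356 * 0.69) = 4.2644 hp

4.2644 hp


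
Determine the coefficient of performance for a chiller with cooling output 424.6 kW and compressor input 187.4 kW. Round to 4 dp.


COP = 424.6 / 187.4 = 2.2657

2.2657


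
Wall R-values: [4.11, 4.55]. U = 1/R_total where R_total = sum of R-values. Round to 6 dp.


R_total = 4.11 + 4.55 = 8.66
U = 1/8.66 = 0.115473

0.115473


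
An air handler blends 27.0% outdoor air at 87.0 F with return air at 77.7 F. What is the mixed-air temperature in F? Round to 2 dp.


T_mix = 77.7 + (27.0/100)*(87.0-77.7) = 80.21 F

80.21 F


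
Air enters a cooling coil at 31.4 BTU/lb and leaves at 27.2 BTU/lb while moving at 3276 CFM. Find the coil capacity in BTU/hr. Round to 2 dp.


Q = 4.5 * 3276 * (31.4 - 27.2) = 61916.40 BTU/hr

61916.40 BTU/hr


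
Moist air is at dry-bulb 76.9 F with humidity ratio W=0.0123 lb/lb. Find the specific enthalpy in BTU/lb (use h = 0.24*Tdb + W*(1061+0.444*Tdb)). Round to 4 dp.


h = 0.24*76.9 + 0.0123*(1061+0.444*76.9) = 31.9263 BTU/lb

31.9263 BTU/lb


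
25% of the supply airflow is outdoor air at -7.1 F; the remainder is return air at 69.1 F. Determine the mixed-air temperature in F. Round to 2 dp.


T_mix = 0.25*(-7.1) + 0.75*69.1 = 50.05 F

50.05 F


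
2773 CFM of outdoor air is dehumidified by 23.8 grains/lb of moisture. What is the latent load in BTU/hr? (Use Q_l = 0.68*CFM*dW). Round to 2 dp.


Q = 0.68 * 2773 * 23.8 = 44878.23 BTU/hr

44878.23 BTU/hr


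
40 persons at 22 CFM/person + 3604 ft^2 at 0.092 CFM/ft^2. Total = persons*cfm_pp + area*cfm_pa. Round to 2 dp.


Total = 40*22 + 3604*0.092 = 1211.57 CFM

1211.57 CFM


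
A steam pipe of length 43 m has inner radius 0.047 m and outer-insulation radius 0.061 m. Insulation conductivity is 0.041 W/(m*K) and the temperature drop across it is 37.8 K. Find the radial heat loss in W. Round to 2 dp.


Q = 2*pi*0.041*43*37.8/ln(0.061/0.047) = 1605.98 W

1605.98 W


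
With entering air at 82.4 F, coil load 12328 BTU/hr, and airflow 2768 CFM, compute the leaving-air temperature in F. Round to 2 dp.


dT = 12328/(1.08*2768) = 4.1238
T_leave = 82.4 - 4.1238 = 78.28 F

78.28 F


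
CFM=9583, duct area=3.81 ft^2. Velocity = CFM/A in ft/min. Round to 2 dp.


V = 9583 / 3.81 = 2515.22 ft/min

2515.22 ft/min


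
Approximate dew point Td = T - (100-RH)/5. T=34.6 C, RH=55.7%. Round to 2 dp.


Td = 34.6 - (100-55.7)/5 = 25.74 C

25.74 C


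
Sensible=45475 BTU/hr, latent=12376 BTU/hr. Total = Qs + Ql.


Qt = 45475 + 12376 = 57851 BTU/hr

57851 BTU/hr


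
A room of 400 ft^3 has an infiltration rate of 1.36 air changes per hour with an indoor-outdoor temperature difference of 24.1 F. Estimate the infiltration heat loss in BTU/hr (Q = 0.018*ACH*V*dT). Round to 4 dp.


Q = 0.018 * 1.36 * 400 * 24.1 = 235.9872 BTU/hr

235.9872 BTU/hr


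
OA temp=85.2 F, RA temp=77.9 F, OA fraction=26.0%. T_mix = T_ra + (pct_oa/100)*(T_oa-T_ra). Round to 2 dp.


T_mix = 77.9 + (26.0/100)*(85.2-77.9) = 79.80 F

79.80 F


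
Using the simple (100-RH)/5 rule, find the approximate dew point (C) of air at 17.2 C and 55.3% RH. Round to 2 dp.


Td = 17.2 - (100-55.3)/5 = 8.26 C

8.26 C


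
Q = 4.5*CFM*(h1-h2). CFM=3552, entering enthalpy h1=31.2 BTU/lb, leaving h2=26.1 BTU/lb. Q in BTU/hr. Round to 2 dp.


Q = 4.5 * 3552 * (31.2 - 26.1) = 81518.40 BTU/hr

81518.40 BTU/hr


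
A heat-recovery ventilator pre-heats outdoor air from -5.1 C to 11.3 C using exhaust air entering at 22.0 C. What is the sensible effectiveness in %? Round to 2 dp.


eff = (11.3-(-5.1))/(22.0-(-5.1))*100 = 60.52 %

60.52 %


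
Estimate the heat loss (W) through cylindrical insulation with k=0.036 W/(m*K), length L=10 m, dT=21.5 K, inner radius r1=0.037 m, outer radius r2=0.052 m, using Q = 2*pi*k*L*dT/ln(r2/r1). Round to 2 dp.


Q = 2*pi*0.036*10*21.5/ln(0.052/0.037) = 142.90 W

142.90 W


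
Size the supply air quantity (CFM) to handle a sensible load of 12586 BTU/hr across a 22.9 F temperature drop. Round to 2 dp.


CFM = 12586 / (1.08 * 22.9) = 508.90

508.90 CFM


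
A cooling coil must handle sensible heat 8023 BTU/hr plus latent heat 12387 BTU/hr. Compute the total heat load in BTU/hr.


Qt = 8023 + 12387 = 20410 BTU/hr

20410 BTU/hr


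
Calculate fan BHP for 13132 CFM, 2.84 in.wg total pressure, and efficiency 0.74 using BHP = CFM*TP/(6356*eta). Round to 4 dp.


BHP = 13132 * 2.84 / (6356 * 0.74) = 7.9293 hp

7.9293 hp


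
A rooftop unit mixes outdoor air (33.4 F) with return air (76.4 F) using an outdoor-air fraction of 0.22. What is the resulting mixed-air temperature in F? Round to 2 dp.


T_mix = 0.22*33.4 + 0.78*76.4 = 66.94 F

66.94 F


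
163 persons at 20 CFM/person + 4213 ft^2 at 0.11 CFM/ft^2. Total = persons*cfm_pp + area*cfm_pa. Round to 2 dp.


Total = 163*20 + 4213*0.11 = 3723.43 CFM

3723.43 CFM


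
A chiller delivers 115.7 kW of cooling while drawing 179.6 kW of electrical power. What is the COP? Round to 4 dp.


COP = 115.7 / 179.6 = 0.6442

0.6442


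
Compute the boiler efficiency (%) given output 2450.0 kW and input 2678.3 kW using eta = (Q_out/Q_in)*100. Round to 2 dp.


eta = (2450.0/2678.3)*100 = 91.48 %

91.48 %


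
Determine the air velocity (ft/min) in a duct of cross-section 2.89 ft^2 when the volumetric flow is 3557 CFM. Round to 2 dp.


V = 3557 / 2.89 = 1230.80 ft/min

1230.80 ft/min


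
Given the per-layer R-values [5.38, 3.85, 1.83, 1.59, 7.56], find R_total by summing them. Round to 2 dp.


R_total = 5.38 + 3.85 + 1.83 + 1.59 + 7.56 = 20.21

20.21


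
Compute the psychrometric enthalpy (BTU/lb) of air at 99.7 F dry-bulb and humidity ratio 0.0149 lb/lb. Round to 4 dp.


h = 0.24*99.7 + 0.0149*(1061+0.444*99.7) = 40.3965 BTU/lb

40.3965 BTU/lb


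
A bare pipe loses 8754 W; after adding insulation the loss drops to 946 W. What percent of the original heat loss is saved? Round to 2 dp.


Savings = ((8754-946)/8754)*100 = 89.19 %

89.19 %


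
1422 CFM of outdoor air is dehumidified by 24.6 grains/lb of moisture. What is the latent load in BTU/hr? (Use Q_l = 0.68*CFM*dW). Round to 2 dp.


Q = 0.68 * 1422 * 24.6 = 23787.22 BTU/hr

23787.22 BTU/hr


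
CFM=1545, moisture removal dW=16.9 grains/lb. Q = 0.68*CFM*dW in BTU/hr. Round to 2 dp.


Q = 0.68 * 1545 * 16.9 = 17755.14 BTU/hr

17755.14 BTU/hr


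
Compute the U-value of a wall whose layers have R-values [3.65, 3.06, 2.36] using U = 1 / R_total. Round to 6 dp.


R_total = 3.65 + 3.06 + 2.36 = 9.07
U = 1/9.07 = 0.110254

0.110254


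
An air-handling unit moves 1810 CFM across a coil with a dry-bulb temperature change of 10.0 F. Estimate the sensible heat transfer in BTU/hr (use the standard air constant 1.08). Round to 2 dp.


Q = 1.08 * 1810 * 10.0 = 19548.00 BTU/hr

19548.00 BTU/hr


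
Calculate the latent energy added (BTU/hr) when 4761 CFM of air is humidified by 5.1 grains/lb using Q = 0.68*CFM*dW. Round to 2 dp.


Q = 0.68 * 4761 * 5.1 = 16511.15 BTU/hr

16511.15 BTU/hr


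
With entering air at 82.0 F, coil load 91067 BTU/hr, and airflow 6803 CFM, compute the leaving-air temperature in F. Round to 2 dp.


dT = 91067/(1.08*6803) = 12.3947
T_leave = 82.0 - 12.3947 = 69.61 F

69.61 F


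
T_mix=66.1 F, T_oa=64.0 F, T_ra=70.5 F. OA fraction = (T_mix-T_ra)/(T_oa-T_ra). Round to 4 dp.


frac = (66.1 - 70.5) / (64.0 - 70.5) = 0.6769

0.6769


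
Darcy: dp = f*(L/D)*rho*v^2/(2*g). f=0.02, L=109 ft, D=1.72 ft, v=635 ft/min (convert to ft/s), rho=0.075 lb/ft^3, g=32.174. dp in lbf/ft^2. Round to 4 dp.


v_fps = 635/60 = 10.5833 ft/s
dp = 0.02*(109/1.72)*0.075*10.5833^2/(2*32.174) = 0.1655 lbf/ft^2

0.1655 lbf/ft^2


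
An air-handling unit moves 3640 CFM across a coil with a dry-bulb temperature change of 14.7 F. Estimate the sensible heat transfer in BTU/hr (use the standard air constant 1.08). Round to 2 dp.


Q = 1.08 * 3640 * 14.7 = 57788.64 BTU/hr

57788.64 BTU/hr


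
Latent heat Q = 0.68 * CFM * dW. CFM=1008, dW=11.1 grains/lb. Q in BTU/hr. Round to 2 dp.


Q = 0.68 * 1008 * 11.1 = 7608.38 BTU/hr

7608.38 BTU/hr


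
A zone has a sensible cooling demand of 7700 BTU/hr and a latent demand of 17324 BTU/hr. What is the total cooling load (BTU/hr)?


Qt = 7700 + 17324 = 25024 BTU/hr

25024 BTU/hr


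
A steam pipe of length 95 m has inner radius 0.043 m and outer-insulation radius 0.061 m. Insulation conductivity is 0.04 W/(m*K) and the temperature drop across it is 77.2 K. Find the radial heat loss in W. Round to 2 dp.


Q = 2*pi*0.04*95*77.2/ln(0.061/0.043) = 5271.30 W

5271.30 W


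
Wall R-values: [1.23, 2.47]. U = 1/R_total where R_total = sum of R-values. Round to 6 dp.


R_total = 1.23 + 2.47 = 3.70
U = 1/3.70 = 0.270270

0.270270


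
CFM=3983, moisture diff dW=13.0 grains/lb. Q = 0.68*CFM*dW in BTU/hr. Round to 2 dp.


Q = 0.68 * 3983 * 13.0 = 35209.72 BTU/hr

35209.72 BTU/hr


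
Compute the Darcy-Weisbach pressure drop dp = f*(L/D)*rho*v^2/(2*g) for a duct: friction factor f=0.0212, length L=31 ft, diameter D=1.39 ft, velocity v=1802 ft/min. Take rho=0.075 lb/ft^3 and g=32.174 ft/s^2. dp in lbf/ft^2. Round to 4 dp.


v_fps = 1802/60 = 30.0333 ft/s
dp = 0.0212*(31/1.39)*0.075*30.0333^2/(2*32.174) = 0.4971 lbf/ft^2

0.4971 lbf/ft^2


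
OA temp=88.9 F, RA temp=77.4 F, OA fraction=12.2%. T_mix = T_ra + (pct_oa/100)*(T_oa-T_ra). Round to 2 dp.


T_mix = 77.4 + (12.2/100)*(88.9-77.4) = 78.80 F

78.80 F


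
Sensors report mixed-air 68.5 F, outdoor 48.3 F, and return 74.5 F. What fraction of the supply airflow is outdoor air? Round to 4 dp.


frac = (68.5 - 74.5) / (48.3 - 74.5) = 0.2290

0.2290


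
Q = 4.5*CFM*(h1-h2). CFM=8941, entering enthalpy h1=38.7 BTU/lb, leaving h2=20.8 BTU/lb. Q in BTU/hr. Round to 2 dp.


Q = 4.5 * 8941 * (38.7 - 20.8) = 720197.55 BTU/hr

720197.55 BTU/hr


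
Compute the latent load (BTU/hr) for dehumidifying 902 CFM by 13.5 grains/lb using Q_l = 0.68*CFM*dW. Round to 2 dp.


Q = 0.68 * 902 * 13.5 = 8280.36 BTU/hr

8280.36 BTU/hr


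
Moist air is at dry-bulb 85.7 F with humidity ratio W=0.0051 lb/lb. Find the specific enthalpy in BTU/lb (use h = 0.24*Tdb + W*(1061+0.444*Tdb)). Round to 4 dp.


h = 0.24*85.7 + 0.0051*(1061+0.444*85.7) = 26.1732 BTU/lb

26.1732 BTU/lb


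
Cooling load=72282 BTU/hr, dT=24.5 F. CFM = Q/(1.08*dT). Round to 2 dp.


CFM = 72282 / (1.08 * 24.5) = 2731.75

2731.75 CFM


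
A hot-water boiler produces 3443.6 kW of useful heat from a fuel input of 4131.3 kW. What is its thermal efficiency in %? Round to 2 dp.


eta = (3443.6/4131.3)*100 = 83.35 %

83.35 %
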